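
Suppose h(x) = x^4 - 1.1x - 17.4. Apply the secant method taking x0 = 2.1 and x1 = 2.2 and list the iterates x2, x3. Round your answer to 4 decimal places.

h(2.1) = -0.261900, h(2.2) = 3.605600
x2 = 2.200000 − 3.605600·(2.200000 − 2.100000) / (3.605600 − (-0.261900)) = 2.200000 − (0.360560)/(3.867500) = 2.106772
h(2.106772) = -0.017278
x3 = 2.106772 − (-0.017278)·(2.106772 − 2.200000) / (-0.017278 − 3.605600) = 2.106772 − (0.001611)/(-3.622878) = 2.107216

2.1068, 2.1072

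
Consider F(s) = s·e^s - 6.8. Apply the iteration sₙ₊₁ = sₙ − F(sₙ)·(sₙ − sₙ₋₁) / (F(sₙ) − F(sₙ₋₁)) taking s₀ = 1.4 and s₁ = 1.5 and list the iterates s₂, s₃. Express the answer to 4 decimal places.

F(1.4) = -1.122720, F(1.5) = -0.077466
s₂ = 1.500000 − (-0.077466)·(1.500000 − 1.400000) / (-0.077466 − (-1.122720)) = 1.500000 − (-0.007747)/(1.045254) = 1.507411
F(1.507411) = 0.006003
s₃ = 1.507411 − 0.006003·(1.507411 − 1.500000) / (0.006003 − (-0.077466)) = 1.507411 − (0.000044)/(0.083469) = 1.506878

1.5074, 1.5069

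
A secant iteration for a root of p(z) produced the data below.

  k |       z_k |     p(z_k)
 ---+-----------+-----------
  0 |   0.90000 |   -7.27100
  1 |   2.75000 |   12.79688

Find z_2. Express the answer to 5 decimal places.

z_2 = 2.75000 − 12.79688·(2.75000 − 0.90000) / (12.79688 − (-7.27100))
   = 2.75000 − (23.6742280)/(20.0678800) = 1.5702925

1.57029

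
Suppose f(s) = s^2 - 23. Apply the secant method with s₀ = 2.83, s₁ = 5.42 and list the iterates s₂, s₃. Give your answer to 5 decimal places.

4.64710, 4.78661

f(2.83) = -14.9911000, f(5.42) = 6.3764000
s₂ = 5.4200000 − 6.3764000·(5.4200000 − 2.8300000) / (6.3764000 − (-14.9911000)) = 5.4200000 − (16.5148760)/(21.3675000) = 4.6471030
f(4.6471030) = -1.4044334
s₃ = 4.6471030 − (-1.4044334)·(4.6471030 − 5.4200000) / (-1.4044334 − 6.3764000) = 4.6471030 − (1.0854823)/(-7.7808334) = 4.7866102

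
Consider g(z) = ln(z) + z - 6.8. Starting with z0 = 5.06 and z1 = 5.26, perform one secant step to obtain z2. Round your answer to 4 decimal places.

g(5.06) = -0.118634, g(5.26) = 0.120131
z2 = 5.260000 − 0.120131·(5.260000 − 5.060000) / (0.120131 − (-0.118634)) = 5.260000 − (0.024026)/(0.238765) = 5.159373

5.1594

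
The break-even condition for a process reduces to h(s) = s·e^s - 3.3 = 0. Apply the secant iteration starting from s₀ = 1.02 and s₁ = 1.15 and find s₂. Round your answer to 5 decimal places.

h(1.02) = -0.4713413, h(1.15) = 0.3319218
s₂ = 1.1500000 − 0.3319218·(1.1500000 − 1.0200000) / (0.3319218 − (-0.4713413)) = 1.1500000 − (0.0431498)/(0.8032632) = 1.0962818

1.09628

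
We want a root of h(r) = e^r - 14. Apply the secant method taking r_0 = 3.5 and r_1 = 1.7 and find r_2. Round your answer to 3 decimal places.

h(3.5) = 19.11545, h(1.7) = -8.52605
r_2 = 1.70000 − (-8.52605)·(1.70000 − 3.50000) / (-8.52605 − 19.11545) = 1.70000 − (15.34689)/(-27.64150) = 2.25521

2.255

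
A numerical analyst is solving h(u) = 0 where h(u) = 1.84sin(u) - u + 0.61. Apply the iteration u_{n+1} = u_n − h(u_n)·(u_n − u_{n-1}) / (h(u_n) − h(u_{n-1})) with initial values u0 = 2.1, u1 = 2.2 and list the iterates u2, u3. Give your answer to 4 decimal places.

2.1490, 2.1499

h(2.1) = 0.098305, h(2.2) = -0.102367
u2 = 2.200000 − (-0.102367)·(2.200000 − 2.100000) / (-0.102367 − 0.098305) = 2.200000 − (-0.010237)/(-0.200672) = 2.148988
h(2.148988) = 0.001924
u3 = 2.148988 − 0.001924·(2.148988 − 2.200000) / (0.001924 − (-0.102367)) = 2.148988 − (-0.000098)/(0.104291) = 2.149929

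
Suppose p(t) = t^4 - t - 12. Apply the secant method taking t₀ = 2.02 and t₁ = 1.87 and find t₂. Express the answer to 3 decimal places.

p(2.02) = 2.62966, p(1.87) = -1.64169
t₂ = 1.87000 − (-1.64169)·(1.87000 − 2.02000) / (-1.64169 − 2.62966) = 1.87000 − (0.24625)/(-4.27135) = 1.92765

1.928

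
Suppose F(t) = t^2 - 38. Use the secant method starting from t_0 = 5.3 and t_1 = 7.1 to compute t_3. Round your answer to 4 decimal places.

6.1598

F(5.3) = -9.910000, F(7.1) = 12.410000
t_2 = 7.100000 − 12.410000·(7.100000 − 5.300000) / (12.410000 − (-9.910000)) = 7.100000 − (22.338000)/(22.320000) = 6.099194
F(6.099194) = -0.799838
t_3 = 6.099194 − (-0.799838)·(6.099194 − 7.100000) / (-0.799838 − 12.410000) = 6.099194 − (0.800483)/(-13.209838) = 6.159791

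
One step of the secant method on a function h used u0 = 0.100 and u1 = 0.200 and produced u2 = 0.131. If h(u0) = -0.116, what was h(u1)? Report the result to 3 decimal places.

The secant line through (0.100, -0.116) and (0.200, h(u1)) crosses zero at u2 = 0.131.
So (0.100, -0.116), (0.200, h(u1)), (0.131, 0) are collinear:
h(u1) = -0.116 · (0.200 − 0.131) / (0.100 − 0.131) = -0.116 · (0.06900)/(-0.03100) = 0.25819

0.258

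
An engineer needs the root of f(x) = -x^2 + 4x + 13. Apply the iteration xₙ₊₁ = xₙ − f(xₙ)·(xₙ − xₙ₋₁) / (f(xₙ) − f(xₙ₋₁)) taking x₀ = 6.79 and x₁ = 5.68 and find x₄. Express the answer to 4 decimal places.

f(6.79) = -5.944100, f(5.68) = 3.457600
x₂ = 5.680000 − 3.457600·(5.680000 − 6.790000) / (3.457600 − (-5.944100)) = 5.680000 − (-3.837936)/(9.401700) = 6.088217
f(6.088217) = 0.286480
x₃ = 6.088217 − 0.286480·(6.088217 − 5.680000) / (0.286480 − 3.457600) = 6.088217 − (0.116946)/(-3.171120) = 6.125096
f(6.125096) = -0.016414
x₄ = 6.125096 − (-0.016414)·(6.125096 − 6.088217) / (-0.016414 − 0.286480) = 6.125096 − (-0.000605)/(-0.302894) = 6.123097

6.1231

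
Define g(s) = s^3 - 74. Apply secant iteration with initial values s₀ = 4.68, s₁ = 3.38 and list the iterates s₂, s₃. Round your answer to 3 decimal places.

g(4.68) = 28.50323, g(3.38) = -35.38553
s₂ = 3.38000 − (-35.38553)·(3.38000 − 4.68000) / (-35.38553 − 28.50323) = 3.38000 − (46.00119)/(-63.88876) = 4.10002
g(4.10002) = -5.07799
s₃ = 4.10002 − (-5.07799)·(4.10002 − 3.38000) / (-5.07799 − (-35.38553)) = 4.10002 − (-3.65625)/(30.30754) = 4.22066

4.100, 4.221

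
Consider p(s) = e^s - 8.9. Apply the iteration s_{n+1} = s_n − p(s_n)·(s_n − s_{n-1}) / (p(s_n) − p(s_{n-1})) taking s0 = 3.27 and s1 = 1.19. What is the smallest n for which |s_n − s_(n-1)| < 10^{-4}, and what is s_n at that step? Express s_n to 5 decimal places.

n = 8, s_n = 2.18605

p(3.27) = 17.4113393, p(1.19) = -5.6129188
s2 = 1.1900000 − (-5.6129188)·(-2.0800000)/(-23.0242581) = 1.6970683;  |Δ| = 0.5070683
p(1.6970683) = -3.4420772
s3 = 1.6970683 − (-3.4420772)·(0.5070683)/(2.1708416) = 2.5010736;  |Δ| = 0.8040053
p(2.5010736) = 3.2955798
s4 = 2.5010736 − 3.2955798·(0.8040053)/(6.7376570) = 2.1078117;  |Δ| = 0.3932619
p(2.1078117) = -0.6697886
s5 = 2.1078117 − (-0.6697886)·(-0.3932619)/(-3.9653684) = 2.1742374;  |Δ| = 0.0664257
p(2.1742374) = -0.1045250
s6 = 2.1742374 − (-0.1045250)·(0.0664257)/(0.5652636) = 2.1865204;  |Δ| = 0.0122830
p(2.1865204) = 0.0041762
s7 = 2.1865204 − 0.0041762·(0.0122830)/(0.1087012) = 2.1860485;  |Δ| = 0.0004719
p(2.1860485) = -0.0000247
s8 = 2.1860485 − (-0.0000247)·(-0.0004719)/(-0.0042009) = 2.1860513;  |Δ| = 0.0000028
|s8 − s7| = 0.0000028 < 10^{-4}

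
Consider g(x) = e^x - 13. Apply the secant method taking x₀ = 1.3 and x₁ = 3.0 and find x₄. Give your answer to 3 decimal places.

g(1.3) = -9.33070, g(3.0) = 7.08554
x₂ = 3.00000 − 7.08554·(3.00000 − 1.30000) / (7.08554 − (-9.33070)) = 3.00000 − (12.04541)/(16.41624) = 2.26625
g(2.26625) = -3.35683
x₃ = 2.26625 − (-3.35683)·(2.26625 − 3.00000) / (-3.35683 − 7.08554) = 2.26625 − (2.46307)/(-10.44236) = 2.50212
g(2.50212) = -0.79161
x₄ = 2.50212 − (-0.79161)·(2.50212 − 2.26625) / (-0.79161 − (-3.35683)) = 2.50212 − (-0.18672)/(2.56521) = 2.57491

2.575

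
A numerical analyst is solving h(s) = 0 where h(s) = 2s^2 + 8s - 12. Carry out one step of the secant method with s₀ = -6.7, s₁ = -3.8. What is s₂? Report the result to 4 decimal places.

h(-6.7) = 24.180000, h(-3.8) = -13.520000
s₂ = -3.800000 − (-13.520000)·(-3.800000 − (-6.700000)) / (-13.520000 − 24.180000) = -3.800000 − (-39.208000)/(-37.700000) = -4.840000

-4.8400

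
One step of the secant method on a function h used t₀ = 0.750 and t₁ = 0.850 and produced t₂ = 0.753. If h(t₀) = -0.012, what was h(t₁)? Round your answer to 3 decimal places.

0.388

The secant line through (0.750, -0.012) and (0.850, h(t₁)) crosses zero at t₂ = 0.753.
So (0.750, -0.012), (0.850, h(t₁)), (0.753, 0) are collinear:
h(t₁) = -0.012 · (0.850 − 0.753) / (0.750 − 0.753) = -0.012 · (0.09700)/(-0.00300) = 0.38800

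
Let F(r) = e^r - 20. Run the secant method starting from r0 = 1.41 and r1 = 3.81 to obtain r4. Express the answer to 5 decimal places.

F(1.41) = -15.9040446, F(3.81) = 25.1504389
r2 = 3.8100000 − 25.1504389·(3.8100000 − 1.4100000) / (25.1504389 − (-15.9040446)) = 3.8100000 − (60.3610533)/(41.0544835) = 2.3397330
F(2.3397330) = -9.6215351
r3 = 2.3397330 − (-9.6215351)·(2.3397330 − 3.8100000) / (-9.6215351 − 25.1504389) = 2.3397330 − (14.1462258)/(-34.7719740) = 2.7465614
F(2.7465614) = -4.4110652
r4 = 2.7465614 − (-4.4110652)·(2.7465614 − 2.3397330) / (-4.4110652 − (-9.6215351)) = 2.7465614 − (-1.7945465)/(5.2104699) = 3.0909730

3.09097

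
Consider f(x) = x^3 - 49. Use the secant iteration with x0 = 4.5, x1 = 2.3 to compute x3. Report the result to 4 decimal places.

f(4.5) = 42.125000, f(2.3) = -36.833000
x2 = 2.300000 − (-36.833000)·(2.300000 − 4.500000) / (-36.833000 − 42.125000) = 2.300000 − (81.032600)/(-78.958000) = 3.326275
f(3.326275) = -12.197752
x3 = 3.326275 − (-12.197752)·(3.326275 − 2.300000) / (-12.197752 − (-36.833000)) = 3.326275 − (-12.518245)/(24.635248) = 3.834418

3.8344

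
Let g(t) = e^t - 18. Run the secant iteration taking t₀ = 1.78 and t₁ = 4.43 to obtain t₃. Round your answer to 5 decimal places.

2.46079

g(1.78) = -12.0701436, g(4.43) = 65.9314169
t₂ = 4.4300000 − 65.9314169·(4.4300000 − 1.7800000) / (65.9314169 − (-12.0701436)) = 4.4300000 − (174.7182548)/(78.0015605) = 2.1900672
g(2.1900672) = -9.0641865
t₃ = 2.1900672 − (-9.0641865)·(2.1900672 − 4.4300000) / (-9.0641865 − 65.9314169) = 2.1900672 − (20.3031688)/(-74.9956034) = 2.4607920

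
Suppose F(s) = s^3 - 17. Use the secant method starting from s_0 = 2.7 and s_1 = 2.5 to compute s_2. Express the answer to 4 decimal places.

2.5678

F(2.7) = 2.683000, F(2.5) = -1.375000
s_2 = 2.500000 − (-1.375000)·(2.500000 − 2.700000) / (-1.375000 − 2.683000) = 2.500000 − (0.275000)/(-4.058000) = 2.567767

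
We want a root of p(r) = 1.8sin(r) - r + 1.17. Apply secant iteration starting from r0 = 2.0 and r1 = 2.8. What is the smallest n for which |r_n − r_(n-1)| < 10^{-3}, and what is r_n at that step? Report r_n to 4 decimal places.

n = 5, r_n = 2.3939

p(2.0) = 0.806735, p(2.8) = -1.027021
r2 = 2.800000 − (-1.027021)·(0.800000)/(-1.833757) = 2.351949;  |Δ| = 0.448051
p(2.351949) = 0.096236
r3 = 2.351949 − 0.096236·(-0.448051)/(1.123257) = 2.390336;  |Δ| = 0.038387
p(2.390336) = 0.008268
r4 = 2.390336 − 0.008268·(0.038387)/(-0.087968) = 2.393944;  |Δ| = 0.003608
p(2.393944) = -0.000094
r5 = 2.393944 − (-0.000094)·(0.003608)/(-0.008362) = 2.393903;  |Δ| = 0.000041
|r5 − r4| = 0.000041 < 10^{-3}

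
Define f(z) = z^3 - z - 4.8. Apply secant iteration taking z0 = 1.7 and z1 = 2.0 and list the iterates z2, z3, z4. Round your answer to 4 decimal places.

1.8708, 1.8828, 1.8837

f(1.7) = -1.587000, f(2.0) = 1.200000
z2 = 2.000000 − 1.200000·(2.000000 − 1.700000) / (1.200000 − (-1.587000)) = 2.000000 − (0.360000)/(2.787000) = 1.870829
f(1.870829) = -0.122927
z3 = 1.870829 − (-0.122927)·(1.870829 − 2.000000) / (-0.122927 − 1.200000) = 1.870829 − (0.015879)/(-1.322927) = 1.882831
f(1.882831) = -0.008092
z4 = 1.882831 − (-0.008092)·(1.882831 − 1.870829) / (-0.008092 − (-0.122927)) = 1.882831 − (-0.000097)/(0.114835) = 1.883677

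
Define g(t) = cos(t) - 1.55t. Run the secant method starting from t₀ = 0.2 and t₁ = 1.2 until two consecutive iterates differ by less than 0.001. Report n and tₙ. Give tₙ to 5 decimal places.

n = 5, tₙ = 0.55001

g(0.2) = 0.6700666, g(1.2) = -1.4976422
t₂ = 1.2000000 − (-1.4976422)·(1.0000000)/(-2.1677088) = 0.5091128;  |Δ| = 0.6908872
g(0.5091128) = 0.0840524
t₃ = 0.5091128 − 0.0840524·(-0.6908872)/(1.5816946) = 0.5458271;  |Δ| = 0.0367142
g(0.5458271) = 0.0086663
t₄ = 0.5458271 − 0.0086663·(0.0367142)/(-0.0753861) = 0.5500477;  |Δ| = 0.0042206
g(0.5500477) = -0.0000743
t₅ = 0.5500477 − (-0.0000743)·(0.0042206)/(-0.0087406) = 0.5500118;  |Δ| = 0.0000359
|t₅ − t₄| = 0.0000359 < 0.001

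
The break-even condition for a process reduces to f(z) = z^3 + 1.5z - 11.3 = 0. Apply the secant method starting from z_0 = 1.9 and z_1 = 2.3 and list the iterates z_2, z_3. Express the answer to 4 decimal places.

2.0077, 2.0204

f(1.9) = -1.591000, f(2.3) = 4.317000
z_2 = 2.300000 − 4.317000·(2.300000 − 1.900000) / (4.317000 − (-1.591000)) = 2.300000 − (1.726800)/(5.908000) = 2.007718
f(2.007718) = -0.195444
z_3 = 2.007718 − (-0.195444)·(2.007718 − 2.300000) / (-0.195444 − 4.317000) = 2.007718 − (0.057125)/(-4.512444) = 2.020378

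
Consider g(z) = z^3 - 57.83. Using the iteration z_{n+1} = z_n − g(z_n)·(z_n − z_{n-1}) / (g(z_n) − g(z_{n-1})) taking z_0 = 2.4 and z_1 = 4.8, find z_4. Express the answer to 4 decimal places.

3.8757

g(2.4) = -44.006000, g(4.8) = 52.762000
z_2 = 4.800000 − 52.762000·(4.800000 − 2.400000) / (52.762000 − (-44.006000)) = 4.800000 − (126.628800)/(96.768000) = 3.491419
g(3.491419) = -15.269592
z_3 = 3.491419 − (-15.269592)·(3.491419 − 4.800000) / (-15.269592 − 52.762000) = 3.491419 − (19.981503)/(-68.031592) = 3.785128
g(3.785128) = -3.599744
z_4 = 3.785128 − (-3.599744)·(3.785128 − 3.491419) / (-3.599744 − (-15.269592)) = 3.785128 − (-1.057278)/(11.669848) = 3.875727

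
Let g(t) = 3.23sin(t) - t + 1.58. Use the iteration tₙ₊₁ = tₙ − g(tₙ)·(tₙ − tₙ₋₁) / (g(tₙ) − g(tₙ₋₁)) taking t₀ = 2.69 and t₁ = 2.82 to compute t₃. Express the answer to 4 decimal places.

2.7657

g(2.69) = 0.299569, g(2.82) = -0.219068
t₂ = 2.820000 − (-0.219068)·(2.820000 − 2.690000) / (-0.219068 − 0.299569) = 2.820000 − (-0.028479)/(-0.518637) = 2.765089
g(2.765089) = 0.002489
t₃ = 2.765089 − 0.002489·(2.765089 − 2.820000) / (0.002489 − (-0.219068)) = 2.765089 − (-0.000137)/(0.221557) = 2.765706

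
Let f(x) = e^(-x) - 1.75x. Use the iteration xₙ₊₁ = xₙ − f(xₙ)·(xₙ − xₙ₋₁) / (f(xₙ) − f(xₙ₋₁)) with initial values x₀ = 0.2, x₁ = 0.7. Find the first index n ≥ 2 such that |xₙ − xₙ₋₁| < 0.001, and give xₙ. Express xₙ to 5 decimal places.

n = 4, xₙ = 0.38776

f(0.2) = 0.4687308, f(0.7) = -0.7284147
x₂ = 0.7000000 − (-0.7284147)·(0.5000000)/(-1.1971454) = 0.3957702;  |Δ| = 0.3042298
f(0.3957702) = -0.0194364
x₃ = 0.3957702 − (-0.0194364)·(-0.3042298)/(0.7089783) = 0.3874298;  |Δ| = 0.0083404
f(0.3874298) = 0.0007971
x₄ = 0.3874298 − 0.0007971·(-0.0083404)/(0.0202335) = 0.3877584;  |Δ| = 0.0003286
|x₄ − x₃| = 0.0003286 < 0.001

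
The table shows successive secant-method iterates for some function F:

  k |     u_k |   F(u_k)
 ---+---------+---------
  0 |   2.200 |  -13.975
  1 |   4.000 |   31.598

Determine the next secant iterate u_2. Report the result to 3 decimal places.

2.752

u_2 = 4.000 − 31.598·(4.000 − 2.200) / (31.598 − (-13.975))
   = 4.000 − (56.87640)/(45.57300) = 2.75197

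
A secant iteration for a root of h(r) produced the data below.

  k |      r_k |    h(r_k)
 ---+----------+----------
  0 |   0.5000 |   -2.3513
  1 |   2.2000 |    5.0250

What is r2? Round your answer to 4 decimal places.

r2 = 2.2000 − 5.0250·(2.2000 − 0.5000) / (5.0250 − (-2.3513))
   = 2.2000 − (8.542500)/(7.376300) = 1.041899

1.0419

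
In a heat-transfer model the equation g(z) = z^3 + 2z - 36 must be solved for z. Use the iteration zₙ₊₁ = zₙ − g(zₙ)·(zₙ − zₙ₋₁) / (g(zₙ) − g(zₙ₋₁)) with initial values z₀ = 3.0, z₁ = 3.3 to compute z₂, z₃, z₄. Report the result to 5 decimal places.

3.09437, 3.09995, 3.10029

g(3.0) = -3.0000000, g(3.3) = 6.5370000
z₂ = 3.3000000 − 6.5370000·(3.3000000 − 3.0000000) / (6.5370000 − (-3.0000000)) = 3.3000000 − (1.9611000)/(9.5370000) = 3.0943693
g(3.0943693) = -0.1822999
z₃ = 3.0943693 − (-0.1822999)·(3.0943693 − 3.3000000) / (-0.1822999 − 6.5370000) = 3.0943693 − (0.0374864)/(-6.7192999) = 3.0999482
g(3.0999482) = -0.0105964
z₄ = 3.0999482 − (-0.0105964)·(3.0999482 − 3.0943693) / (-0.0105964 − (-0.1822999)) = 3.0999482 − (-0.0000591)/(0.1717035) = 3.1002925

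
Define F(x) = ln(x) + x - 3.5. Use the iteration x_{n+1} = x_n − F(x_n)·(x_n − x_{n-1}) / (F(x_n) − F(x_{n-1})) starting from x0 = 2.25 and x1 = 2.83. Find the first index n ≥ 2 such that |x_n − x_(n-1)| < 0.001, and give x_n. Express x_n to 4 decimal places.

F(2.25) = -0.439070, F(2.83) = 0.370277
x2 = 2.830000 − 0.370277·(0.580000)/(0.809346) = 2.564650;  |Δ| = 0.265350
F(2.564650) = 0.006471
x3 = 2.564650 − 0.006471·(-0.265350)/(-0.363805) = 2.559929;  |Δ| = 0.004720
F(2.559929) = -0.000091
x4 = 2.559929 − (-0.000091)·(-0.004720)/(-0.006562) = 2.559995;  |Δ| = 0.000065
|x4 − x3| = 0.000065 < 0.001

n = 4, x_n = 2.5600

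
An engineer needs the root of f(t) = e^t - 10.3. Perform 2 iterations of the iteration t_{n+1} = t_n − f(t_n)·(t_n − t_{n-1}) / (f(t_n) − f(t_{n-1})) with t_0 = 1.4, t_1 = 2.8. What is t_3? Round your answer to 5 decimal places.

f(1.4) = -6.2448000, f(2.8) = 6.1446468
t_2 = 2.8000000 − 6.1446468·(2.8000000 − 1.4000000) / (6.1446468 − (-6.2448000)) = 2.8000000 − (8.6025055)/(12.3894468) = 2.1056586
f(2.1056586) = -2.0874898
t_3 = 2.1056586 − (-2.0874898)·(2.1056586 − 2.8000000) / (-2.0874898 − 6.1446468) = 2.1056586 − (1.4494305)/(-8.2321365) = 2.2817284

2.28173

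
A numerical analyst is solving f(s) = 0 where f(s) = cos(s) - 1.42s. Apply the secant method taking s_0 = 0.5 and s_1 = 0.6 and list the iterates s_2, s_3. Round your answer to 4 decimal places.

0.5863, 0.5865

f(0.5) = 0.167583, f(0.6) = -0.026664
s_2 = 0.600000 − (-0.026664)·(0.600000 − 0.500000) / (-0.026664 − 0.167583) = 0.600000 − (-0.002666)/(-0.194247) = 0.586273
f(0.586273) = 0.000501
s_3 = 0.586273 − 0.000501·(0.586273 − 0.600000) / (0.000501 − (-0.026664)) = 0.586273 − (-0.000007)/(0.027165) = 0.586526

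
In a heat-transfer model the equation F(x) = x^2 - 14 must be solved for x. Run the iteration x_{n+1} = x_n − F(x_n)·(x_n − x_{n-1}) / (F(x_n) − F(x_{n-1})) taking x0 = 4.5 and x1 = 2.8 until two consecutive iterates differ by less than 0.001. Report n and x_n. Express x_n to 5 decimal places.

F(4.5) = 6.2500000, F(2.8) = -6.1600000
x2 = 2.8000000 − (-6.1600000)·(-1.7000000)/(-12.4100000) = 3.6438356;  |Δ| = 0.8438356
F(3.6438356) = -0.7224620
x3 = 3.6438356 − (-0.7224620)·(0.8438356)/(5.4375380) = 3.7559524;  |Δ| = 0.1121168
F(3.7559524) = 0.1071783
x4 = 3.7559524 − 0.1071783·(0.1121168)/(0.8296403) = 3.7414684;  |Δ| = 0.0144840
F(3.7414684) = -0.0014141
x5 = 3.7414684 − (-0.0014141)·(-0.0144840)/(-0.1085924) = 3.7416570;  |Δ| = 0.0001886
|x5 − x4| = 0.0001886 < 0.001

n = 5, x_n = 3.74166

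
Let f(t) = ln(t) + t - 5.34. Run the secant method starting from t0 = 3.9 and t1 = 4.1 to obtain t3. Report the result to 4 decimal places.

f(3.9) = -0.079023, f(4.1) = 0.170987
t2 = 4.100000 − 0.170987·(4.100000 − 3.900000) / (0.170987 − (-0.079023)) = 4.100000 − (0.034197)/(0.250010) = 3.963216
f(3.963216) = 0.000272
t3 = 3.963216 − 0.000272·(3.963216 − 4.100000) / (0.000272 − 0.170987) = 3.963216 − (-0.000037)/(-0.170715) = 3.962998

3.9630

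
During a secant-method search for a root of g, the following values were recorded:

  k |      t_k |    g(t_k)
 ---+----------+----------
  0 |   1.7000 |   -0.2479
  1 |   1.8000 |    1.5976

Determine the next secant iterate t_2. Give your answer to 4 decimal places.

t_2 = 1.8000 − 1.5976·(1.8000 − 1.7000) / (1.5976 − (-0.2479))
   = 1.8000 − (0.159760)/(1.845500) = 1.713433

1.7134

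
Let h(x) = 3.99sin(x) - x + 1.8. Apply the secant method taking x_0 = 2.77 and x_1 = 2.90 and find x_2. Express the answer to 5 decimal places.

2.86972

h(2.77) = 0.4787684, h(2.90) = -0.1453952
x_2 = 2.9000000 − (-0.1453952)·(2.9000000 − 2.7700000) / (-0.1453952 − 0.4787684) = 2.9000000 − (-0.0189014)/(-0.6241636) = 2.8697173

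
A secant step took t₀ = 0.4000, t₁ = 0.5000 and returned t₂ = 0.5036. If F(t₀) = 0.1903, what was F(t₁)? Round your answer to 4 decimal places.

The secant line through (0.4000, 0.1903) and (0.5000, F(t₁)) crosses zero at t₂ = 0.5036.
So (0.4000, 0.1903), (0.5000, F(t₁)), (0.5036, 0) are collinear:
F(t₁) = 0.1903 · (0.5000 − 0.5036) / (0.4000 − 0.5036) = 0.1903 · (-0.003600)/(-0.103600) = 0.006613

0.0066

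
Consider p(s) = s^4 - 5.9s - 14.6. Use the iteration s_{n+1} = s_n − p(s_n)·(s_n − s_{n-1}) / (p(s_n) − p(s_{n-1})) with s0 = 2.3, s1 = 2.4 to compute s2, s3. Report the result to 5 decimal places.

p(2.3) = -0.1859000, p(2.4) = 4.4176000
s2 = 2.4000000 − 4.4176000·(2.4000000 − 2.3000000) / (4.4176000 − (-0.1859000)) = 2.4000000 − (0.4417600)/(4.6035000) = 2.3040382
p(2.3040382) = -0.0126747
s3 = 2.3040382 − (-0.0126747)·(2.3040382 − 2.4000000) / (-0.0126747 − 4.4176000) = 2.3040382 − (0.0012163)/(-4.4302747) = 2.3043128

2.30404, 2.30431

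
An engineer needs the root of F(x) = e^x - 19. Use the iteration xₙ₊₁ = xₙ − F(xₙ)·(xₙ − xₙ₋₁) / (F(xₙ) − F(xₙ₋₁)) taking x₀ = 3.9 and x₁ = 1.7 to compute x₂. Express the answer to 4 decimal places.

F(3.9) = 30.402449, F(1.7) = -13.526053
x₂ = 1.700000 − (-13.526053)·(1.700000 − 3.900000) / (-13.526053 − 30.402449) = 1.700000 − (29.757316)/(-43.928502) = 2.377403

2.3774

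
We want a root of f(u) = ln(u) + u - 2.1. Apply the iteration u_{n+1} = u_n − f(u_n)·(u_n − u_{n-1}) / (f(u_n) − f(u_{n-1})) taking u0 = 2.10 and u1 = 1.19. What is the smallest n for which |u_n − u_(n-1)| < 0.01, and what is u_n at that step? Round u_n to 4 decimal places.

n = 4, u_n = 1.6185

f(2.10) = 0.741937, f(1.19) = -0.736047
u2 = 1.190000 − (-0.736047)·(-0.910000)/(-1.477984) = 1.643187;  |Δ| = 0.453187
f(1.643187) = 0.039824
u3 = 1.643187 − 0.039824·(0.453187)/(0.775871) = 1.619925;  |Δ| = 0.023261
f(1.619925) = 0.002305
u4 = 1.619925 − 0.002305·(-0.023261)/(-0.037518) = 1.618496;  |Δ| = 0.001429
|u4 − u3| = 0.001429 < 0.01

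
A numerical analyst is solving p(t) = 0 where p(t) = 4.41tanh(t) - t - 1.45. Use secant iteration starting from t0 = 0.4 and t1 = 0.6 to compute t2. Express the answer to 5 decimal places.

p(0.4) = -0.1744251, p(0.6) = 0.3183886
t2 = 0.6000000 − 0.3183886·(0.6000000 − 0.4000000) / (0.3183886 − (-0.1744251)) = 0.6000000 − (0.0636777)/(0.4928137) = 0.4707874

0.47079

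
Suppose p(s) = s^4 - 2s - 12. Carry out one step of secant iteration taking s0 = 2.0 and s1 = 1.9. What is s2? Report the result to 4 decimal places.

p(2.0) = 0.000000, p(1.9) = -2.767900
s2 = 1.900000 − (-2.767900)·(1.900000 − 2.000000) / (-2.767900 − 0.000000) = 1.900000 − (0.276790)/(-2.767900) = 2.000000

2.0000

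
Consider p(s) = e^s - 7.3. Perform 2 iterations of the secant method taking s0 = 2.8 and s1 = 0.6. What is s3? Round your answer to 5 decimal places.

p(2.8) = 9.1446468, p(0.6) = -5.4778812
s2 = 0.6000000 − (-5.4778812)·(0.6000000 − 2.8000000) / (-5.4778812 − 9.1446468) = 0.6000000 − (12.0513386)/(-14.6225280) = 1.4241625
p(1.4241625) = -3.1456231
s3 = 1.4241625 − (-3.1456231)·(1.4241625 − 0.6000000) / (-3.1456231 − (-5.4778812)) = 1.4241625 − (-2.5925044)/(2.3322581) = 2.5357480

2.53575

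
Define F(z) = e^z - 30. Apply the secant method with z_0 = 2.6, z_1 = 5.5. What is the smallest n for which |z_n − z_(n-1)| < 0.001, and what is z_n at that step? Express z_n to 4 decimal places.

n = 8, z_n = 3.4012

F(2.6) = -16.536262, F(5.5) = 214.691932
z_2 = 5.500000 − 214.691932·(2.900000)/(231.228194) = 2.807393;  |Δ| = 2.692607
F(2.807393) = -13.433324
z_3 = 2.807393 − (-13.433324)·(-2.692607)/(-228.125256) = 2.965949;  |Δ| = 0.158556
F(2.965949) = -10.586876
z_4 = 2.965949 − (-10.586876)·(0.158556)/(2.846448) = 3.555672;  |Δ| = 0.589722
F(3.555672) = 5.011328
z_5 = 3.555672 − 5.011328·(0.589722)/(15.598204) = 3.366208;  |Δ| = 0.189464
F(3.366208) = -1.031528
z_6 = 3.366208 − (-1.031528)·(-0.189464)/(-6.042857) = 3.398550;  |Δ| = 0.032342
F(3.398550) = -0.079320
z_7 = 3.398550 − (-0.079320)·(0.032342)/(0.952209) = 3.401244;  |Δ| = 0.002694
F(3.401244) = 0.001398
z_8 = 3.401244 − 0.001398·(0.002694)/(0.080718) = 3.401197;  |Δ| = 0.000047
|z_8 − z_7| = 0.000047 < 0.001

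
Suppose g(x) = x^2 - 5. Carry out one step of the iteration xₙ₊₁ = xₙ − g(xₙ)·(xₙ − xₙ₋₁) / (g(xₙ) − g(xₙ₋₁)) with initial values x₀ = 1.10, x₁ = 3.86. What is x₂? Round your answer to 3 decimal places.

g(1.10) = -3.79000, g(3.86) = 9.89960
x₂ = 3.86000 − 9.89960·(3.86000 − 1.10000) / (9.89960 − (-3.79000)) = 3.86000 − (27.32290)/(13.68960) = 1.86411

1.864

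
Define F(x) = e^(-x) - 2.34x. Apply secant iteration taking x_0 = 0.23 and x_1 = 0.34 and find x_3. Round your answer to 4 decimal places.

F(0.23) = 0.256334, F(0.34) = -0.083830
x_2 = 0.340000 − (-0.083830)·(0.340000 − 0.230000) / (-0.083830 − 0.256334) = 0.340000 − (-0.009221)/(-0.340163) = 0.312892
F(0.312892) = -0.000837
x_3 = 0.312892 − (-0.000837)·(0.312892 − 0.340000) / (-0.000837 − (-0.083830)) = 0.312892 − (0.000023)/(0.082992) = 0.312618

0.3126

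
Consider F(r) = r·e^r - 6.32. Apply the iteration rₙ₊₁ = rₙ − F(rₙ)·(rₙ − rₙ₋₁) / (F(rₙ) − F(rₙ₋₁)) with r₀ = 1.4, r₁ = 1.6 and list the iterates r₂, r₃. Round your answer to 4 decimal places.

F(1.4) = -0.642720, F(1.6) = 1.604852
r₂ = 1.600000 − 1.604852·(1.600000 − 1.400000) / (1.604852 − (-0.642720)) = 1.600000 − (0.320970)/(2.247572) = 1.457192
F(1.457192) = -0.062981
r₃ = 1.457192 − (-0.062981)·(1.457192 − 1.600000) / (-0.062981 − 1.604852) = 1.457192 − (0.008994)/(-1.667832) = 1.462585

1.4572, 1.4626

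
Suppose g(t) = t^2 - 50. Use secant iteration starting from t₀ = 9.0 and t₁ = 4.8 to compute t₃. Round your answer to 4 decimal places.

7.1335

g(9.0) = 31.000000, g(4.8) = -26.960000
t₂ = 4.800000 − (-26.960000)·(4.800000 − 9.000000) / (-26.960000 − 31.000000) = 4.800000 − (113.232000)/(-57.960000) = 6.753623
g(6.753623) = -4.388574
t₃ = 6.753623 − (-4.388574)·(6.753623 − 4.800000) / (-4.388574 − (-26.960000)) = 6.753623 − (-8.573620)/(22.571426) = 7.133467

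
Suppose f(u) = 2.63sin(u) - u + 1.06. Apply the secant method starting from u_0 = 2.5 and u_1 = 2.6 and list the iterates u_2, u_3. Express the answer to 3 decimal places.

2.542, 2.543

f(2.5) = 0.13398, f(2.6) = -0.18423
u_2 = 2.60000 − (-0.18423)·(2.60000 − 2.50000) / (-0.18423 − 0.13398) = 2.60000 − (-0.01842)/(-0.31821) = 2.54210
f(2.54210) = 0.00179
u_3 = 2.54210 − 0.00179·(2.54210 − 2.60000) / (0.00179 − (-0.18423)) = 2.54210 − (-0.00010)/(0.18603) = 2.54266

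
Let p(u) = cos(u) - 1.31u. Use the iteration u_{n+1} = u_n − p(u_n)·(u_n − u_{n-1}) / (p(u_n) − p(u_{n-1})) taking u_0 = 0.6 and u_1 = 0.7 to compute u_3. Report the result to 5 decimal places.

p(0.6) = 0.0393356, p(0.7) = -0.1521578
u_2 = 0.7000000 − (-0.1521578)·(0.7000000 − 0.6000000) / (-0.1521578 − 0.0393356) = 0.7000000 − (-0.0152158)/(-0.1914934) = 0.6205415
p(0.6205415) = 0.0006543
u_3 = 0.6205415 − 0.0006543·(0.6205415 − 0.7000000) / (0.0006543 − (-0.1521578)) = 0.6205415 − (-0.0000520)/(0.1528122) = 0.6208817

0.62088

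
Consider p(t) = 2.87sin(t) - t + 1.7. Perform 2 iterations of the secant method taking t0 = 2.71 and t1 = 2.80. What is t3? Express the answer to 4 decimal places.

p(2.71) = 0.190572, p(2.80) = -0.138584
t2 = 2.800000 − (-0.138584)·(2.800000 − 2.710000) / (-0.138584 − 0.190572) = 2.800000 − (-0.012473)/(-0.329156) = 2.762108
p(2.762108) = 0.001062
t3 = 2.762108 − 0.001062·(2.762108 − 2.800000) / (0.001062 − (-0.138584)) = 2.762108 − (-0.000040)/(0.139646) = 2.762396

2.7624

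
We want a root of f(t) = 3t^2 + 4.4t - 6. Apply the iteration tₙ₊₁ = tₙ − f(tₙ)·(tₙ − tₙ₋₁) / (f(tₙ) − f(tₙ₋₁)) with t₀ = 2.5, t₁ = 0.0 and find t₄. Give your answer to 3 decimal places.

0.841

f(2.5) = 23.75000, f(0.0) = -6.00000
t₂ = 0.00000 − (-6.00000)·(0.00000 − 2.50000) / (-6.00000 − 23.75000) = 0.00000 − (15.00000)/(-29.75000) = 0.50420
f(0.50420) = -3.01885
t₃ = 0.50420 − (-3.01885)·(0.50420 − 0.00000) / (-3.01885 − (-6.00000)) = 0.50420 − (-1.52211)/(2.98115) = 1.01478
f(1.01478) = 1.55438
t₄ = 1.01478 − 1.55438·(1.01478 − 0.50420) / (1.55438 − (-3.01885)) = 1.01478 − (0.79363)/(4.57323) = 0.84124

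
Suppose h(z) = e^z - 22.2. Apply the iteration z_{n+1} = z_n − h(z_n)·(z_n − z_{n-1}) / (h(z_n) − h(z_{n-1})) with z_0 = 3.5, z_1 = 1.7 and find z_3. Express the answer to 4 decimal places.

h(3.5) = 10.915452, h(1.7) = -16.726053
z_2 = 1.700000 − (-16.726053)·(1.700000 − 3.500000) / (-16.726053 − 10.915452) = 1.700000 − (30.106895)/(-27.641505) = 2.789192
h(2.789192) = -5.932136
z_3 = 2.789192 − (-5.932136)·(2.789192 − 1.700000) / (-5.932136 − (-16.726053)) = 2.789192 − (-6.461233)/(10.793916) = 3.387791

3.3878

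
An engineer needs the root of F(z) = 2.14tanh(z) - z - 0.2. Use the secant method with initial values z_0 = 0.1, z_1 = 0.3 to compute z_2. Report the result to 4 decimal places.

F(0.1) = -0.086710, F(0.3) = 0.123409
z_2 = 0.300000 − 0.123409·(0.300000 − 0.100000) / (0.123409 − (-0.086710)) = 0.300000 − (0.024682)/(0.210119) = 0.182534

0.1825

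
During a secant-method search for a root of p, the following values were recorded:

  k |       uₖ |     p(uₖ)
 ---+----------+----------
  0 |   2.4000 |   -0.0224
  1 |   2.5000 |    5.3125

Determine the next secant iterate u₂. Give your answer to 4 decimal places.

2.4004

u₂ = 2.5000 − 5.3125·(2.5000 − 2.4000) / (5.3125 − (-0.0224))
   = 2.5000 − (0.531250)/(5.334900) = 2.400420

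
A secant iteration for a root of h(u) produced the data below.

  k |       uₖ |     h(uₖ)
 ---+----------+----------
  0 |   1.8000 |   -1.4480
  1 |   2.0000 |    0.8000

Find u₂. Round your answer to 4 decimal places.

1.9288

u₂ = 2.0000 − 0.8000·(2.0000 − 1.8000) / (0.8000 − (-1.4480))
   = 2.0000 − (0.160000)/(2.248000) = 1.928826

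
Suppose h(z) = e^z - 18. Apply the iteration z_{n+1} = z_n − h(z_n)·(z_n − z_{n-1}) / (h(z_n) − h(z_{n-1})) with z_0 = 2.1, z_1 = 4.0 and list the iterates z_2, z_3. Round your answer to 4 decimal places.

h(2.1) = -9.833830, h(4.0) = 36.598150
z_2 = 4.000000 − 36.598150·(4.000000 − 2.100000) / (36.598150 − (-9.833830)) = 4.000000 − (69.536485)/(46.431980) = 2.502401
h(2.502401) = -5.788220
z_3 = 2.502401 − (-5.788220)·(2.502401 − 4.000000) / (-5.788220 − 36.598150) = 2.502401 − (8.668433)/(-42.386370) = 2.706911

2.5024, 2.7069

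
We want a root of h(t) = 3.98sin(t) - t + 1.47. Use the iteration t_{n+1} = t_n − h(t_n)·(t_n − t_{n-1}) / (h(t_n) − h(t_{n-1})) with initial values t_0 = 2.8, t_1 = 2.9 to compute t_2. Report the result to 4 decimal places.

h(2.8) = 0.003253, h(2.9) = -0.477788
t_2 = 2.900000 − (-0.477788)·(2.900000 − 2.800000) / (-0.477788 − 0.003253) = 2.900000 − (-0.047779)/(-0.481041) = 2.800676

2.8007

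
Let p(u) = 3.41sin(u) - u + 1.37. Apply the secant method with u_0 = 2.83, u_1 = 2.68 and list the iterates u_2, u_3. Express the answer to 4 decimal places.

2.7302, 2.7310

p(2.83) = -0.414579, p(2.68) = 0.208728
u_2 = 2.680000 − 0.208728·(2.680000 − 2.830000) / (0.208728 − (-0.414579)) = 2.680000 − (-0.031309)/(0.623307) = 2.730231
p(2.730231) = 0.003285
u_3 = 2.730231 − 0.003285·(2.730231 − 2.680000) / (0.003285 − 0.208728) = 2.730231 − (0.000165)/(-0.205442) = 2.731034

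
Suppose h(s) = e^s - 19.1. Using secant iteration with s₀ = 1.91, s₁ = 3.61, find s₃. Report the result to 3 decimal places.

h(1.91) = -12.34691, h(3.61) = 17.86605
s₂ = 3.61000 − 17.86605·(3.61000 − 1.91000) / (17.86605 − (-12.34691)) = 3.61000 − (30.37229)/(30.21296) = 2.60473
h(2.60473) = -5.57247
s₃ = 2.60473 − (-5.57247)·(2.60473 − 3.61000) / (-5.57247 − 17.86605) = 2.60473 − (5.60186)/(-23.43853) = 2.84373

2.844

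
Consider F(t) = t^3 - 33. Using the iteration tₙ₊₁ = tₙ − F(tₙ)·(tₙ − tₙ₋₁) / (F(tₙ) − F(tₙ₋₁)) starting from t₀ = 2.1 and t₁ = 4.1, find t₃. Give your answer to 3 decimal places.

3.131

F(2.1) = -23.73900, F(4.1) = 35.92100
t₂ = 4.10000 − 35.92100·(4.10000 − 2.10000) / (35.92100 − (-23.73900)) = 4.10000 − (71.84200)/(59.66000) = 2.89581
F(2.89581) = -8.71657
t₃ = 2.89581 − (-8.71657)·(2.89581 − 4.10000) / (-8.71657 − 35.92100) = 2.89581 − (10.49641)/(-44.63757) = 3.13096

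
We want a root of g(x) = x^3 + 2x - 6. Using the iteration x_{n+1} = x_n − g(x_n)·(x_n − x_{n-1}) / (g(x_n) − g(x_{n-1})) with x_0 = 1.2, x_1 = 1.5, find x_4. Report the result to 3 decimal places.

g(1.2) = -1.87200, g(1.5) = 0.37500
x_2 = 1.50000 − 0.37500·(1.50000 − 1.20000) / (0.37500 − (-1.87200)) = 1.50000 − (0.11250)/(2.24700) = 1.44993
g(1.44993) = -0.05193
x_3 = 1.44993 − (-0.05193)·(1.44993 − 1.50000) / (-0.05193 − 0.37500) = 1.44993 − (0.00260)/(-0.42693) = 1.45602
g(1.45602) = -0.00118
x_4 = 1.45602 − (-0.00118)·(1.45602 − 1.44993) / (-0.00118 − (-0.05193)) = 1.45602 − (-0.00001)/(0.05075) = 1.45616

1.456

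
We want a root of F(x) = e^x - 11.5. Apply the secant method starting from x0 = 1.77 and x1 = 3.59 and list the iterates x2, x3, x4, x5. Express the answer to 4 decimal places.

F(1.77) = -5.629147, F(3.59) = 24.734076
x2 = 3.590000 − 24.734076·(3.590000 − 1.770000) / (24.734076 − (-5.629147)) = 3.590000 − (45.016018)/(30.363223) = 2.107416
F(2.107416) = -3.273042
x3 = 2.107416 − (-3.273042)·(2.107416 − 3.590000) / (-3.273042 − 24.734076) = 2.107416 − (4.852559)/(-28.007118) = 2.280678
F(2.280678) = -1.716689
x4 = 2.280678 − (-1.716689)·(2.280678 − 2.107416) / (-1.716689 − (-3.273042)) = 2.280678 − (-0.297436)/(1.556353) = 2.471789
F(2.471789) = 0.343617
x5 = 2.471789 − 0.343617·(2.471789 − 2.280678) / (0.343617 − (-1.716689)) = 2.471789 − (0.065669)/(2.060307) = 2.439916

2.1074, 2.2807, 2.4718, 2.4399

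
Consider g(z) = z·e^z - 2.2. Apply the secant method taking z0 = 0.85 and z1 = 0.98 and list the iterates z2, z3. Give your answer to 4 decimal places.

0.8941, 0.8969

g(0.85) = -0.211300, g(0.98) = 0.411167
z2 = 0.980000 − 0.411167·(0.980000 − 0.850000) / (0.411167 − (-0.211300)) = 0.980000 − (0.053452)/(0.622467) = 0.894129
g(0.894129) = -0.013670
z3 = 0.894129 − (-0.013670)·(0.894129 − 0.980000) / (-0.013670 − 0.411167) = 0.894129 − (0.001174)/(-0.424837) = 0.896892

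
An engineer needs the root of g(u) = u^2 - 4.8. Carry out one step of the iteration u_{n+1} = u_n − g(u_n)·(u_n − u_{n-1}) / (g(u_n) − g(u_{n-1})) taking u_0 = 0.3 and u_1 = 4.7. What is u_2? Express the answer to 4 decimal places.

g(0.3) = -4.710000, g(4.7) = 17.290000
u_2 = 4.700000 − 17.290000·(4.700000 − 0.300000) / (17.290000 − (-4.710000)) = 4.700000 − (76.076000)/(22.000000) = 1.242000

1.2420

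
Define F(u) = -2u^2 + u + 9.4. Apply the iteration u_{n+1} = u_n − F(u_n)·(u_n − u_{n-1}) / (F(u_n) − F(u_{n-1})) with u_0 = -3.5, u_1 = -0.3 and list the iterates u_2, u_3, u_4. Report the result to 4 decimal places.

F(-3.5) = -18.600000, F(-0.3) = 8.920000
u_2 = -0.300000 − 8.920000·(-0.300000 − (-3.500000)) / (8.920000 − (-18.600000)) = -0.300000 − (28.544000)/(27.520000) = -1.337209
F(-1.337209) = 4.486533
u_3 = -1.337209 − 4.486533·(-1.337209 − (-0.300000)) / (4.486533 − 8.920000) = -1.337209 − (-4.653474)/(-4.433467) = -2.386834
F(-2.386834) = -4.380782
u_4 = -2.386834 − (-4.380782)·(-2.386834 − (-1.337209)) / (-4.380782 − 4.486533) = -2.386834 − (4.598175)/(-8.867315) = -1.868280

-1.3372, -2.3868, -1.8683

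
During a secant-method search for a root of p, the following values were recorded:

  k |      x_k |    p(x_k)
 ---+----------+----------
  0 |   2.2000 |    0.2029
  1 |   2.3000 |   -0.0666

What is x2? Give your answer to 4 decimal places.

2.2753

x2 = 2.3000 − (-0.0666)·(2.3000 − 2.2000) / (-0.0666 − 0.2029)
   = 2.3000 − (-0.006660)/(-0.269500) = 2.275288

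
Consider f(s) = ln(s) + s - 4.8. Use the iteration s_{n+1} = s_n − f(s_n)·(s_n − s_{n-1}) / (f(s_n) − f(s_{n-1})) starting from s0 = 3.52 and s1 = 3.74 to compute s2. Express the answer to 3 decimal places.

3.537

f(3.52) = -0.02154, f(3.74) = 0.25909
s2 = 3.74000 − 0.25909·(3.74000 − 3.52000) / (0.25909 − (-0.02154)) = 3.74000 − (0.05700)/(0.28062) = 3.53689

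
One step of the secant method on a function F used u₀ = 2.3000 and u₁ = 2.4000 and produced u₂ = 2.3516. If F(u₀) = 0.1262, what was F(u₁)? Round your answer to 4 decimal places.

-0.1184

The secant line through (2.3000, 0.1262) and (2.4000, F(u₁)) crosses zero at u₂ = 2.3516.
So (2.3000, 0.1262), (2.4000, F(u₁)), (2.3516, 0) are collinear:
F(u₁) = 0.1262 · (2.4000 − 2.3516) / (2.3000 − 2.3516) = 0.1262 · (0.048400)/(-0.051600) = -0.118374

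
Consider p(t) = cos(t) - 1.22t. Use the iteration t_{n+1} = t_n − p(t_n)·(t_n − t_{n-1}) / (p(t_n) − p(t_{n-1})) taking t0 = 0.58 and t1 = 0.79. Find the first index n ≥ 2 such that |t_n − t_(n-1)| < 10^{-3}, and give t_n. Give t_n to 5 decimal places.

n = 4, t_n = 0.65169

p(0.58) = 0.1288626, p(0.79) = -0.2599547
t2 = 0.7900000 − (-0.2599547)·(0.2100000)/(-0.3888173) = 0.6495986;  |Δ| = 0.1404014
p(0.6495986) = 0.0038163
t3 = 0.6495986 − 0.0038163·(-0.1404014)/(0.2637710) = 0.6516300;  |Δ| = 0.0020314
p(0.6516300) = 0.0001077
t4 = 0.6516300 − 0.0001077·(0.0020314)/(-0.0037086) = 0.6516890;  |Δ| = 0.0000590
|t4 − t3| = 0.0000590 < 10^{-3}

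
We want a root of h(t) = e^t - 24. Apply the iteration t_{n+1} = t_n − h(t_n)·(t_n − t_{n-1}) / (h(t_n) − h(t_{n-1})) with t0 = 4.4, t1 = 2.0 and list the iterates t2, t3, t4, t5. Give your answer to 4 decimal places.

h(4.4) = 57.450869, h(2.0) = -16.610944
t2 = 2.000000 − (-16.610944)·(2.000000 − 4.400000) / (-16.610944 − 57.450869) = 2.000000 − (39.866265)/(-74.061813) = 2.538284
h(2.538284) = -11.342073
t3 = 2.538284 − (-11.342073)·(2.538284 − 2.000000) / (-11.342073 − (-16.610944)) = 2.538284 − (-6.105253)/(5.268871) = 3.697024
h(3.697024) = 16.327106
t4 = 3.697024 − 16.327106·(3.697024 − 2.538284) / (16.327106 − (-11.342073)) = 3.697024 − (18.918873)/(27.669178) = 3.013271
h(3.013271) = -3.646127
t5 = 3.013271 − (-3.646127)·(3.013271 − 3.697024) / (-3.646127 − 16.327106) = 3.013271 − (2.493049)/(-19.973232) = 3.138091

2.5383, 3.6970, 3.0133, 3.1381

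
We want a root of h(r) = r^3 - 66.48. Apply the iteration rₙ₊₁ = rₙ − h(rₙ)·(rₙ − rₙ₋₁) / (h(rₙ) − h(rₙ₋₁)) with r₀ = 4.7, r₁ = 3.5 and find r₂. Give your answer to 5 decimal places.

h(4.7) = 37.3430000, h(3.5) = -23.6050000
r₂ = 3.5000000 − (-23.6050000)·(3.5000000 − 4.7000000) / (-23.6050000 − 37.3430000) = 3.5000000 − (28.3260000)/(-60.9480000) = 3.9647568

3.96476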